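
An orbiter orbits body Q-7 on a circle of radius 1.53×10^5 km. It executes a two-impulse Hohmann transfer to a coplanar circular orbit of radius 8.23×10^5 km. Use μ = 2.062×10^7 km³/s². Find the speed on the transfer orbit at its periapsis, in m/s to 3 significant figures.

Semi-major axis of the transfer orbit: a_t = (1.530×10^5 + 8.230×10^5)/2 = 4.880×10^5 km.
At periapsis, r = 1.530×10^5 km.
Applying v² = μ(2/r − 1/a_t): v = 15.08 km/s.

v = 15100 m/s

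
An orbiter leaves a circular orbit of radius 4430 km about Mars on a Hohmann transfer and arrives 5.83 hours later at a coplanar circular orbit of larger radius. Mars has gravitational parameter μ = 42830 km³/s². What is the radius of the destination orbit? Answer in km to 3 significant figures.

r₂ = 20400 km

Transfer time t = 5.83 hours = 20988 s, and t = π√(a_t³/μ).
So a_t = (μ t²/π²)^(1/3) = (42830 × (20988)² / π²)^(1/3) = 12411 km.
Since a_t = (r₁ + r₂)/2, r₂ = 2a_t − r₁ = 2×12411 − 4430 = 20392 km.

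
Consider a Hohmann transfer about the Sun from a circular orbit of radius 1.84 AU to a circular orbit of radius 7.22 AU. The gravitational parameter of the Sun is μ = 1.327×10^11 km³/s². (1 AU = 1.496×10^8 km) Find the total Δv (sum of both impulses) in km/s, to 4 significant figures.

In km: r₁ = 1.84 × 1.496×10^8 = 2.75264×10^8 km; r₂ = 7.22 × 1.496×10^8 = 1.080112×10^9 km.
Semi-major axis of the transfer orbit: a_t = (2.75264×10^8 + 1.080112×10^9)/2 = 6.77688×10^8 km.
At r₁ the circular-orbit speed is v₁ = √(μ/r₁) = 21.956 km/s.
On the transfer ellipse at r₁, v² = μ(2/r − 1/a) gives v_p = √[μ(2/r₁ − 1/a_t)] = 27.719 km/s.
First burn Δv₁ = |v_p − v₁| = 5.763 km/s.
At r₂, v₂ = √(μ/r₂) = 11.084 km/s.
Transfer-orbit speed at r₂: v_a = √[μ(2/r₂ − 1/a_t)] = 7.0642 km/s.
Second burn Δv₂ = |v₂ − v_a| = 4.020 km/s.
Total Δv = Δv₁ + Δv₂ = 9.783 km/s.

Δv = 9.783 km/s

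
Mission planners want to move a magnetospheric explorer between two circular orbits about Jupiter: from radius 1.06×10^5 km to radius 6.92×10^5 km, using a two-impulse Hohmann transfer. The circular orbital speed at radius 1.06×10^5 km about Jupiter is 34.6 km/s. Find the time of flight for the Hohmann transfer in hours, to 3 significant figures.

t = 19.5 hours

From the circular-orbit relation v² = μ/r at r = 1.06×10^5 km: μ = v²r = (34.6)² × 1.06×10^5 = 1.26899×10^8 km³/s².
The Hohmann ellipse has a_t = (r₁ + r₂)/2 = 3.990×10^5 km.
Half the transfer-orbit period gives t = π√(a_t³/μ) = 70290 s.
Converting: 70290 s ÷ 3600 s/hour = 19.5 hours.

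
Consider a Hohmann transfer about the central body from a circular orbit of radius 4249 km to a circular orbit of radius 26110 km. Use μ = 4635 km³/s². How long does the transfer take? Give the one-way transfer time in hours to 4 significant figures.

t = 23.97 hours

Transfer-ellipse semi-major axis a_t = (r₁ + r₂)/2 = (4249 + 26110)/2 = 15179.5 km.
Half the transfer-orbit period gives t = π√(a_t³/μ) = 86300 s.
Converting: 86300 s ÷ 3600 s/hour = 23.97 hours.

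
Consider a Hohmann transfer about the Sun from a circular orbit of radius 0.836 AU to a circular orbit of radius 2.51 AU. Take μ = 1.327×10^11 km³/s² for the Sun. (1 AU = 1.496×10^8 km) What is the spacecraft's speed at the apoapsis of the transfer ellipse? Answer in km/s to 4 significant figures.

v = 13.29 km/s

In km: r₁ = 0.836 × 1.496×10^8 = 1.250656×10^8 km; r₂ = 2.51 × 1.496×10^8 = 3.75496×10^8 km.
Transfer-ellipse semi-major axis a_t = (r₁ + r₂)/2 = (1.250656×10^8 + 3.75496×10^8)/2 = 2.502808×10^8 km.
The apoapsis of the transfer ellipse is at r = 3.75496×10^8 km.
From the vis-viva equation, v = √[μ(2/r − 1/a_t)] = 13.29 km/s.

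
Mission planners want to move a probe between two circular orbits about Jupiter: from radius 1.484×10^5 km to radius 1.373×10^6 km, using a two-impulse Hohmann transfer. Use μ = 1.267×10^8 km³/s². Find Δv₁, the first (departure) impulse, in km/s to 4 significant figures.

Transfer-ellipse semi-major axis a_t = (r₁ + r₂)/2 = (1.484×10^5 + 1.373×10^6)/2 = 7.607×10^5 km.
Circular speed at r = 1.484×10^5 km: v_c = √(μ/r) = 29.22 km/s.
Transfer-orbit speed at the same r (vis-viva, a = a_t): v_t = √[μ(2/r − 1/a_t)] = 39.26 km/s.
Δv₁ = |v_t − v_c| = |39.26 − 29.22| = 10.04 km/s.

Δv₁ = 10.04 km/s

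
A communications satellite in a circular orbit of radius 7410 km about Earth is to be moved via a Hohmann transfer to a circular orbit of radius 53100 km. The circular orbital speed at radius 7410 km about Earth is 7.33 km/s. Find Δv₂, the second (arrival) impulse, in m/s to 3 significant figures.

From the circular-orbit relation v² = μ/r at r = 7410 km: μ = v²r = (7.33)² × 7410 = 3.98131×10^5 km³/s².
The Hohmann ellipse has a_t = (r₁ + r₂)/2 = 30255 km.
Circular speed at r = 53100 km: v_c = √(μ/r) = 2.738 km/s.
Vis-viva on the transfer ellipse at r = 53100 km gives v_t = √[μ(2/r − 1/a_t)] = 1.355 km/s.
Δv₂ = |v_t − v_c| = |1.355 − 2.738| = 1.383 km/s.

Δv₂ = 1380 m/s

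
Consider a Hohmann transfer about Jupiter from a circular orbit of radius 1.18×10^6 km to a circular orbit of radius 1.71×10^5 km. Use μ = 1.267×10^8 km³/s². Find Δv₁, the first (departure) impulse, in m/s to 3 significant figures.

Δv₁ = 5150 m/s

Semi-major axis of the transfer orbit: a_t = (1.180×10^6 + 1.710×10^5)/2 = 6.755×10^5 km.
On the circular orbit at r = 1.180×10^6 km, v_c = √(μ/r) = 10.3621 km/s.
Vis-viva on the transfer ellipse at r = 1.180×10^6 km gives v_t = √[μ(2/r − 1/a_t)] = 5.21354 km/s.
Δv₁ = |v_t − v_c| = |5.21354 − 10.3621| = 5.149 km/s.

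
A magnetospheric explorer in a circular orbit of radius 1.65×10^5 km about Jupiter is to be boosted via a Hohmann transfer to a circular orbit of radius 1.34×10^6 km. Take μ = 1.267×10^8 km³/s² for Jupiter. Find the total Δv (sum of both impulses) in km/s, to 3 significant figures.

Semi-major axis of the transfer orbit: a_t = (1.650×10^5 + 1.340×10^6)/2 = 7.525×10^5 km.
Circular speed at r₁: v₁ = √(μ/r₁) = √(1.267×10^8/1.650×10^5) = 27.7106 km/s.
On the transfer ellipse at r₁, vis-viva equation gives v_p = √[μ(2/r₁ − 1/a_t)] = 36.9782 km/s.
First burn Δv₁ = |v_p − v₁| = 9.268 km/s.
At r₂, v₂ = √(μ/r₂) = 9.724 km/s.
Transfer-orbit speed at r₂: v_a = √[μ(2/r₂ − 1/a_t)] = 4.553 km/s.
Second burn Δv₂ = |v₂ − v_a| = 5.171 km/s.
Δv = Δv₁ + Δv₂ = 9.268 + 5.171 = 14.44 km/s.

Δv = 14.4 km/s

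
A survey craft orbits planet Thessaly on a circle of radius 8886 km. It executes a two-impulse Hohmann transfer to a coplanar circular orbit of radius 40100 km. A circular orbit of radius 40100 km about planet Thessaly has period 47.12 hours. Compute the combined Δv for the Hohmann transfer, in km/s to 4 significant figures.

From Kepler's third law T² = 4π²r³/μ at r = 40100 km, T = 47.12 hours = 47.12 × 3600 s = 1.69632×10^5 s: μ = 4π²r³/T² = 88466.2 km³/s².
Semi-major axis of the transfer orbit: a_t = (8886 + 40100)/2 = 24493 km.
Circular speed at r₁: v₁ = √(μ/r₁) = √(88466.2/8886) = 3.155 km/s.
On the transfer ellipse at r₁, vis-viva gives v_p = √[μ(2/r₁ − 1/a_t)] = 4.037 km/s.
First burn Δv₁ = |v_p − v₁| = 0.8820 km/s.
At r₂, v₂ = √(μ/r₂) = 1.4853 km/s.
Transfer-orbit speed at r₂: v_a = √[μ(2/r₂ − 1/a_t)] = 0.89464 km/s.
Second burn Δv₂ = |v₂ − v_a| = 0.5907 km/s.
Δv = Δv₁ + Δv₂ = 0.8820 + 0.5907 = 1.473 km/s.

Δv = 1.473 km/s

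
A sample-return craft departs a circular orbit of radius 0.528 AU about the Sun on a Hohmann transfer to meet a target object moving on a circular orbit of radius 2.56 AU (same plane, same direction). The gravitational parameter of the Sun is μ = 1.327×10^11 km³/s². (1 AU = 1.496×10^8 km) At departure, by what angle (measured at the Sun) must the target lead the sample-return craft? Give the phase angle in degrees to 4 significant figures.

In km: r₁ = 0.528 × 1.496×10^8 = 7.89888×10^7 km; r₂ = 2.56 × 1.496×10^8 = 3.82976×10^8 km.
Semi-major axis of the transfer orbit: a_t = (7.89888×10^7 + 3.82976×10^8)/2 = 2.309824×10^8 km.
The half-period of the transfer ellipse is t = π√(a_t³/μ) = 3.0275×10^7 s.
Target angular speed ω₂ = √(μ/r₂³) = 4.8605×10^-8 rad/s.
Angle swept by the target during transfer: ω₂·t = 1.4715 rad = 84.31°.
The sample-return craft traverses 180° on the transfer ellipse, so the target must lead by 180° − 84.31° = 95.69°.

φ = 95.69°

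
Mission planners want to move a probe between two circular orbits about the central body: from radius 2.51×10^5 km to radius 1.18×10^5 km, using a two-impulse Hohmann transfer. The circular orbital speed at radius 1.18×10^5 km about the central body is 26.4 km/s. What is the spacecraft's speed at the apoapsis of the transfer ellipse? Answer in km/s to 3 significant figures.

From the circular-orbit relation v² = μ/r at r = 1.18×10^5 km: μ = v²r = (26.4)² × 1.18×10^5 = 8.22413×10^7 km³/s².
Transfer-ellipse semi-major axis a_t = (r₁ + r₂)/2 = (2.510×10^5 + 1.180×10^5)/2 = 1.845×10^5 km.
The apoapsis of the transfer ellipse is at r = 2.510×10^5 km.
Vis-viva: v = √[μ(2/r − 1/a_t)] = √[8.22413×10^7 × (2/2.510×10^5 − 1/1.845×10^5)] = 14.48 km/s.

v = 14.5 km/s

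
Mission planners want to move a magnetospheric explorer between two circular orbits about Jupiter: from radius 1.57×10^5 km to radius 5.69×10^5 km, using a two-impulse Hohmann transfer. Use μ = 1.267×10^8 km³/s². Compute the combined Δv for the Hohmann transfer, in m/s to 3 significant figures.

Δv = 12300 m/s

The Hohmann ellipse has a_t = (r₁ + r₂)/2 = 3.630×10^5 km.
At r₁ the circular-orbit speed is v₁ = √(μ/r₁) = 28.408 km/s.
Transfer-orbit speed at r₁ (v² = μ(2/r − 1/a)): v_p = √[μ(2/r₁ − 1/a_t)] = 35.567 km/s.
First burn Δv₁ = |v_p − v₁| = 7.159 km/s.
At r₂, v₂ = √(μ/r₂) = 14.9222 km/s.
Transfer-orbit speed at r₂: v_a = √[μ(2/r₂ − 1/a_t)] = 9.81361 km/s.
Second burn Δv₂ = |v₂ − v_a| = 5.109 km/s.
Δv = Δv₁ + Δv₂ = 7.159 + 5.109 = 12.27 km/s.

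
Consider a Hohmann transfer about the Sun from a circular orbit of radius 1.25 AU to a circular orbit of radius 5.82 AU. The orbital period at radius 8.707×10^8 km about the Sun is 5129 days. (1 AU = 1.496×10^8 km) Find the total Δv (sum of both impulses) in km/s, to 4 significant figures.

From Kepler's third law T² = 4π²r³/μ at r = 8.707×10^8 km, T = 5129 days = 5129 × 86400 s = 4.431456×10^8 s: μ = 4π²r³/T² = 1.32700×10^11 km³/s².
In km: r₁ = 1.25 × 1.496×10^8 = 1.870×10^8 km; r₂ = 5.82 × 1.496×10^8 = 8.70672×10^8 km.
Transfer-ellipse semi-major axis a_t = (r₁ + r₂)/2 = (1.870×10^8 + 8.70672×10^8)/2 = 5.28836×10^8 km.
Circular speed at r₁: v₁ = √(μ/r₁) = √(1.32700×10^11/1.870×10^8) = 26.639 km/s.
On the transfer ellipse at r₁, vis-viva equation gives v_p = √[μ(2/r₁ − 1/a_t)] = 34.181 km/s.
First burn Δv₁ = |v_p − v₁| = 7.542 km/s.
Circular speed at r₂: v₂ = √(μ/r₂) = 12.3455 km/s.
Transfer-orbit speed at r₂: v_a = √[μ(2/r₂ − 1/a_t)] = 7.34124 km/s.
Second burn Δv₂ = |v₂ − v_a| = 5.004 km/s.
Total Δv = Δv₁ + Δv₂ = 12.55 km/s.

Δv = 12.55 km/s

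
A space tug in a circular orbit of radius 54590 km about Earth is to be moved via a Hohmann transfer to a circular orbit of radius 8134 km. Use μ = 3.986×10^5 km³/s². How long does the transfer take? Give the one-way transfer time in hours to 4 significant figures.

Semi-major axis of the transfer orbit: a_t = (54590 + 8134)/2 = 31362 km.
Transfer time t = π√(a_t³/μ) = π√((31362)³ / 3.986×10^5) = 27637 s.
Converting: 27637 s ÷ 3600 s/hour = 7.677 hours.

t = 7.677 hours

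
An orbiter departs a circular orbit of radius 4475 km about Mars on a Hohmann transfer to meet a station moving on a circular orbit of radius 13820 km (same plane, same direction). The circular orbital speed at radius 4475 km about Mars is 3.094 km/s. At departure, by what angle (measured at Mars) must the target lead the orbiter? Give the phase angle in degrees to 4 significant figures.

φ = 83.07°

From the circular-orbit relation v² = μ/r at r = 4475 km: μ = v²r = (3.094)² × 4475 = 42838.4 km³/s².
Transfer-ellipse semi-major axis a_t = (r₁ + r₂)/2 = (4475 + 13820)/2 = 9147.5 km.
Transfer time t = π√(a_t³/μ) = 13279.7 s.
Target angular speed ω₂ = √(μ/r₂³) = 1.27396×10^-4 rad/s.
Angle swept by the target during transfer: ω₂·t = 1.6918 rad = 96.93°.
Arrival is 180° from departure on the ellipse, so φ = 180° − 96.93° = 83.07°.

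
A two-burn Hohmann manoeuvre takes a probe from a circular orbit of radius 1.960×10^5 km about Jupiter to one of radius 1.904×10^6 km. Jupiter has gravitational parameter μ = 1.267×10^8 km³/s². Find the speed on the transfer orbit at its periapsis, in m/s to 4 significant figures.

v = 34240 m/s

Semi-major axis of the transfer orbit: a_t = (1.960×10^5 + 1.904×10^6)/2 = 1.050×10^6 km.
At periapsis, r = 1.960×10^5 km.
Vis-viva: v = √[μ(2/r − 1/a_t)] = √[1.267×10^8 × (2/1.960×10^5 − 1/1.050×10^6)] = 34.24 km/s.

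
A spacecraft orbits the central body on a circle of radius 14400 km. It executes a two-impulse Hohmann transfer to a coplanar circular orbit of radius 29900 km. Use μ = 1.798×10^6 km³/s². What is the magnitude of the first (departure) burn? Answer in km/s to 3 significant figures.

Transfer-ellipse semi-major axis a_t = (r₁ + r₂)/2 = (14400 + 29900)/2 = 22150 km.
Circular speed at r = 14400 km: v_c = √(μ/r) = 11.17413 km/s.
Vis-viva on the transfer ellipse at r = 14400 km gives v_t = √[μ(2/r − 1/a_t)] = 12.98262 km/s.
Δv₁ = |v_t − v_c| = |12.98262 − 11.17413| = 1.808 km/s.

Δv₁ = 1.81 km/s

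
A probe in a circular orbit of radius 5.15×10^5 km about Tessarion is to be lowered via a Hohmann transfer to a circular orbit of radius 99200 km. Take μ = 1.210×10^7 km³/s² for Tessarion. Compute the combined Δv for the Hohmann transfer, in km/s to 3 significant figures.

The Hohmann ellipse has a_t = (r₁ + r₂)/2 = 3.071×10^5 km.
At r₁ the circular-orbit speed is v₁ = √(μ/r₁) = 4.847 km/s.
On the transfer ellipse at r₁, v² = μ(2/r − 1/a) gives v_a = √[μ(2/r₁ − 1/a_t)] = 2.755 km/s.
First burn Δv₁ = |v_a − v₁| = 2.092 km/s.
At r₂, v₂ = √(μ/r₂) = 11.044 km/s.
Transfer-orbit speed at r₂: v_p = √[μ(2/r₂ − 1/a_t)] = 14.302 km/s.
Second burn Δv₂ = |v₂ − v_p| = 3.258 km/s.
Δv = Δv₁ + Δv₂ = 2.092 + 3.258 = 5.350 km/s.

Δv = 5.35 km/s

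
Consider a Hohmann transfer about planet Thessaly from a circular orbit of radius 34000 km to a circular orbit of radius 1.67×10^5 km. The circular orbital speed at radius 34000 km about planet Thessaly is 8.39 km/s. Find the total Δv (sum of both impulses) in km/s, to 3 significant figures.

Δv = 4.01 km/s

From the circular-orbit relation v² = μ/r at r = 34000 km: μ = v²r = (8.39)² × 34000 = 2.39333×10^6 km³/s².
Transfer-ellipse semi-major axis a_t = (r₁ + r₂)/2 = (34000 + 1.670×10^5)/2 = 1.005×10^5 km.
At r₁ the circular-orbit speed is v₁ = √(μ/r₁) = 8.3900 km/s.
On the transfer ellipse at r₁, vis-viva equation gives v_p = √[μ(2/r₁ − 1/a_t)] = 10.815 km/s.
First burn Δv₁ = |v_p − v₁| = 2.425 km/s.
Circular speed at r₂: v₂ = √(μ/r₂) = 3.786 km/s.
Transfer-orbit speed at r₂: v_a = √[μ(2/r₂ − 1/a_t)] = 2.202 km/s.
Second burn Δv₂ = |v₂ − v_a| = 1.584 km/s.
Δv = Δv₁ + Δv₂ = 2.425 + 1.584 = 4.009 km/s.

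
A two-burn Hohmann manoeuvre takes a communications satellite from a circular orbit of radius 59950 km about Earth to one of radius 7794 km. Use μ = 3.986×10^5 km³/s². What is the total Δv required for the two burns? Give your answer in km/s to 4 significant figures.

Δv = 3.704 km/s

The Hohmann ellipse has a_t = (r₁ + r₂)/2 = 33872 km.
At r₁ the circular-orbit speed is v₁ = √(μ/r₁) = 2.5785 km/s.
Transfer-orbit speed at r₁ (vis-viva equation): v_a = √[μ(2/r₁ − 1/a_t)] = 1.2369 km/s.
First burn Δv₁ = |v_a − v₁| = 1.3416 km/s.
At r₂, v₂ = √(μ/r₂) = 7.1514 km/s.
Transfer-orbit speed at r₂: v_p = √[μ(2/r₂ − 1/a_t)] = 9.5140 km/s.
Second burn Δv₂ = |v₂ − v_p| = 2.3626 km/s.
Δv = Δv₁ + Δv₂ = 1.3416 + 2.3626 = 3.704 km/s.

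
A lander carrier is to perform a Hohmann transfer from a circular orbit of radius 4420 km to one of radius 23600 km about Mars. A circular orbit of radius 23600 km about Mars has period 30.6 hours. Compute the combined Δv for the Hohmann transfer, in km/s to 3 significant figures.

From Kepler's third law T² = 4π²r³/μ at r = 23600 km, T = 30.6 hours = 30.6 × 3600 s = 1.1016×10^5 s: μ = 4π²r³/T² = 42761.0 km³/s².
The Hohmann ellipse has a_t = (r₁ + r₂)/2 = 14010 km.
At r₁ the circular-orbit speed is v₁ = √(μ/r₁) = 3.11038 km/s.
Transfer-orbit speed at r₁ (vis-viva): v_p = √[μ(2/r₁ − 1/a_t)] = 4.03692 km/s.
First burn Δv₁ = |v_p − v₁| = 0.92654 km/s.
At r₂, v₂ = √(μ/r₂) = 1.34607 km/s.
Transfer-orbit speed at r₂: v_a = √[μ(2/r₂ − 1/a_t)] = 0.756067 km/s.
Second burn Δv₂ = |v₂ − v_a| = 0.59000 km/s.
Δv = Δv₁ + Δv₂ = 0.92654 + 0.59000 = 1.517 km/s.

Δv = 1.52 km/s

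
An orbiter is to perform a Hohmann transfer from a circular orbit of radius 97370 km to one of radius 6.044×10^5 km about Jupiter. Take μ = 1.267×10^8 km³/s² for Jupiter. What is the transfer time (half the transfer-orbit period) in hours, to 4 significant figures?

Semi-major axis of the transfer orbit: a_t = (97370 + 6.044×10^5)/2 = 3.50885×10^5 km.
Transfer time t = π√(a_t³/μ) = π√((3.50885×10^5)³ / 1.267×10^8) = 58010 s.
Converting: 58010 s ÷ 3600 s/hour = 16.11 hours.

t = 16.11 hours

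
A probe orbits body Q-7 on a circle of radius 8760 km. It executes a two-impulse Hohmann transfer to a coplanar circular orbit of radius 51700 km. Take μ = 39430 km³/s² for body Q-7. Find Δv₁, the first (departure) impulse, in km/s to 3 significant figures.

Semi-major axis of the transfer orbit: a_t = (8760 + 51700)/2 = 30230 km.
On the circular orbit at r = 8760 km, v_c = √(μ/r) = 2.1216 km/s.
Transfer-orbit speed at the same r (vis-viva, a = a_t): v_t = √[μ(2/r − 1/a_t)] = 2.7745 km/s.
Δv₁ = |v_t − v_c| = |2.7745 − 2.1216| = 0.6529 km/s.

Δv₁ = 0.653 km/s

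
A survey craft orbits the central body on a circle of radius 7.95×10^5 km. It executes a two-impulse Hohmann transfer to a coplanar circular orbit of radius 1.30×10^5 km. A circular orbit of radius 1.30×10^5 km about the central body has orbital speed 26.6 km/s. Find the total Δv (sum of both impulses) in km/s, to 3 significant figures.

From the circular-orbit relation v² = μ/r at r = 1.30×10^5 km: μ = v²r = (26.6)² × 1.30×10^5 = 9.19828×10^7 km³/s².
The Hohmann ellipse has a_t = (r₁ + r₂)/2 = 4.625×10^5 km.
Circular speed at r₁: v₁ = √(μ/r₁) = √(9.19828×10^7/7.950×10^5) = 10.7565 km/s.
Transfer-orbit speed at r₁ (vis-viva): v_a = √[μ(2/r₁ − 1/a_t)] = 5.70277 km/s.
First burn Δv₁ = |v_a − v₁| = 5.054 km/s.
At r₂, v₂ = √(μ/r₂) = 26.600 km/s.
Transfer-orbit speed at r₂: v_p = √[μ(2/r₂ − 1/a_t)] = 34.875 km/s.
Second burn Δv₂ = |v₂ − v_p| = 8.275 km/s.
Δv = Δv₁ + Δv₂ = 5.054 + 8.275 = 13.33 km/s.

Δv = 13.3 km/s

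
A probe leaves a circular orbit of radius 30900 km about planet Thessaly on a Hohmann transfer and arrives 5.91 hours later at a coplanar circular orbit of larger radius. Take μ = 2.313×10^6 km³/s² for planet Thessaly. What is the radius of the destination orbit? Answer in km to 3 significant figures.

Transfer time t = 5.91 hours = 21276 s, and t = π√(a_t³/μ).
So a_t = (μ t²/π²)^(1/3) = (2.313×10^6 × (21276)² / π²)^(1/3) = 47339 km.
Since a_t = (r₁ + r₂)/2, r₂ = 2a_t − r₁ = 2×47339 − 30900 = 63778 km.

r₂ = 63800 km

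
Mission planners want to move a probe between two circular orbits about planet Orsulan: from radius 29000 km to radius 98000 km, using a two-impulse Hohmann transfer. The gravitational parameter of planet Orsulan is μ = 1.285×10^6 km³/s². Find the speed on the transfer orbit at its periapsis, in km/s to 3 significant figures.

The Hohmann ellipse has a_t = (r₁ + r₂)/2 = 63500 km.
The periapsis of the transfer ellipse is at r = 29000 km.
From the vis-viva equation, v = √[μ(2/r − 1/a_t)] = 8.269 km/s.

v = 8.27 km/s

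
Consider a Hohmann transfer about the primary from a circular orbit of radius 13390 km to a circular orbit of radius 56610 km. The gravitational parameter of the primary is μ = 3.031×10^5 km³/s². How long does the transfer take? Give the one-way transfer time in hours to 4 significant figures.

Transfer-ellipse semi-major axis a_t = (r₁ + r₂)/2 = (13390 + 56610)/2 = 35000 km.
By Kepler's third law the transfer-orbit period is T = 2π√(a_t³/μ), so t = T/2 = 37360 s.
Converting: 37360 s ÷ 3600 s/hour = 10.38 hours.

t = 10.38 hours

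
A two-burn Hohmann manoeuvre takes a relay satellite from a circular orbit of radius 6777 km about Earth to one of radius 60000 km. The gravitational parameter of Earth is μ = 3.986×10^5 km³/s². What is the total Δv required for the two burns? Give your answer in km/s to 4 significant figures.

Δv = 4.028 km/s

The Hohmann ellipse has a_t = (r₁ + r₂)/2 = 33388.5 km.
At r₁ the circular-orbit speed is v₁ = √(μ/r₁) = 7.6692 km/s.
On the transfer ellipse at r₁, v² = μ(2/r − 1/a) gives v_p = √[μ(2/r₁ − 1/a_t)] = 10.281 km/s.
First burn Δv₁ = |v_p − v₁| = 2.612 km/s.
At r₂, v₂ = √(μ/r₂) = 2.577 km/s.
Transfer-orbit speed at r₂: v_a = √[μ(2/r₂ − 1/a_t)] = 1.161 km/s.
Second burn Δv₂ = |v₂ − v_a| = 1.416 km/s.
Total Δv = Δv₁ + Δv₂ = 4.028 km/s.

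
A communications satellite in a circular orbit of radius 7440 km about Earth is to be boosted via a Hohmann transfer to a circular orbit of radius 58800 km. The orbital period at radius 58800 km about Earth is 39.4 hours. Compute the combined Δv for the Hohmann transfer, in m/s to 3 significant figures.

From Kepler's third law T² = 4π²r³/μ at r = 58800 km, T = 39.4 hours = 39.4 × 3600 s = 1.4184×10^5 s: μ = 4π²r³/T² = 3.98928×10^5 km³/s².
The Hohmann ellipse has a_t = (r₁ + r₂)/2 = 33120 km.
Circular speed at r₁: v₁ = √(μ/r₁) = √(3.98928×10^5/7440) = 7.323 km/s.
On the transfer ellipse at r₁, vis-viva gives v_p = √[μ(2/r₁ − 1/a_t)] = 9.757 km/s.
First burn Δv₁ = |v_p − v₁| = 2.434 km/s.
At r₂, v₂ = √(μ/r₂) = 2.605 km/s.
Transfer-orbit speed at r₂: v_a = √[μ(2/r₂ − 1/a_t)] = 1.235 km/s.
Second burn Δv₂ = |v₂ − v_a| = 1.370 km/s.
Total Δv = Δv₁ + Δv₂ = 3.804 km/s.

Δv = 3800 m/s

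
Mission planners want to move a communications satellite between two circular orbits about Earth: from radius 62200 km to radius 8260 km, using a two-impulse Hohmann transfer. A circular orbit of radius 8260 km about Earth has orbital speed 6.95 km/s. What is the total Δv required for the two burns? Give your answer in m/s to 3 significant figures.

From the circular-orbit relation v² = μ/r at r = 8260 km: μ = v²r = (6.95)² × 8260 = 3.98979×10^5 km³/s².
Semi-major axis of the transfer orbit: a_t = (62200 + 8260)/2 = 35230 km.
Circular speed at r₁: v₁ = √(μ/r₁) = √(3.98979×10^5/62200) = 2.5327 km/s.
Transfer-orbit speed at r₁ (vis-viva): v_a = √[μ(2/r₁ − 1/a_t)] = 1.2263 km/s.
First burn Δv₁ = |v_a − v₁| = 1.306 km/s.
Circular speed at r₂: v₂ = √(μ/r₂) = 6.950 km/s.
Transfer-orbit speed at r₂: v_p = √[μ(2/r₂ − 1/a_t)] = 9.235 km/s.
Second burn Δv₂ = |v₂ − v_p| = 2.285 km/s.
Δv = Δv₁ + Δv₂ = 1.306 + 2.285 = 3.591 km/s.

Δv = 3590 m/s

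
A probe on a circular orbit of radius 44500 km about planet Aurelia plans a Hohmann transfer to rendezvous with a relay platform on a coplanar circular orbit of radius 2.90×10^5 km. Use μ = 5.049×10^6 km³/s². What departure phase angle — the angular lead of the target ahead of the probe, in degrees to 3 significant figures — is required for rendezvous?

φ = 101°

Semi-major axis of the transfer orbit: a_t = (44500 + 2.900×10^5)/2 = 1.6725×10^5 km.
Transfer time t = π√(a_t³/μ) = 95630 s.
The target's mean motion on its circular orbit is ω₂ = √(μ/r₂³) = 1.439×10^-5 rad/s.
Angle swept by the target during transfer: ω₂·t = 1.376 rad = 78.84°.
The probe traverses 180° on the transfer ellipse, so the target must lead by 180° − 78.84° = 101°.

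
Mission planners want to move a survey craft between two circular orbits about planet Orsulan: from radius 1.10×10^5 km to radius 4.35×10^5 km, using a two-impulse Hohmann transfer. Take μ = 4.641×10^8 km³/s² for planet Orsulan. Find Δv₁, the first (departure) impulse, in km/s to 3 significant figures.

Transfer-ellipse semi-major axis a_t = (r₁ + r₂)/2 = (1.100×10^5 + 4.350×10^5)/2 = 2.725×10^5 km.
On the circular orbit at r = 1.100×10^5 km, v_c = √(μ/r) = 64.955 km/s.
Vis-viva on the transfer ellipse at r = 1.100×10^5 km gives v_t = √[μ(2/r − 1/a_t)] = 82.067 km/s.
Δv₁ = |v_t − v_c| = |82.067 − 64.955| = 17.11 km/s.

Δv₁ = 17.1 km/s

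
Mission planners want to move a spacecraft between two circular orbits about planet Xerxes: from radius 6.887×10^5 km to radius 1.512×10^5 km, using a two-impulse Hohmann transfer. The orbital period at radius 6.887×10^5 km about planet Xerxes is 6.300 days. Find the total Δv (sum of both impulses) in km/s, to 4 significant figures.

From Kepler's third law T² = 4π²r³/μ at r = 6.887×10^5 km, T = 6.300 days = 6.300 × 86400 s = 5.4432×10^5 s: μ = 4π²r³/T² = 4.35253×10^7 km³/s².
Semi-major axis of the transfer orbit: a_t = (6.887×10^5 + 1.512×10^5)/2 = 4.1995×10^5 km.
Circular speed at r₁: v₁ = √(μ/r₁) = √(4.35253×10^7/6.887×10^5) = 7.950 km/s.
Transfer-orbit speed at r₁ (vis-viva): v_a = √[μ(2/r₁ − 1/a_t)] = 4.770 km/s.
First burn Δv₁ = |v_a − v₁| = 3.180 km/s.
Circular speed at r₂: v₂ = √(μ/r₂) = 16.967 km/s.
Transfer-orbit speed at r₂: v_p = √[μ(2/r₂ − 1/a_t)] = 21.728 km/s.
Second burn Δv₂ = |v₂ − v_p| = 4.761 km/s.
Total Δv = Δv₁ + Δv₂ = 7.941 km/s.

Δv = 7.941 km/s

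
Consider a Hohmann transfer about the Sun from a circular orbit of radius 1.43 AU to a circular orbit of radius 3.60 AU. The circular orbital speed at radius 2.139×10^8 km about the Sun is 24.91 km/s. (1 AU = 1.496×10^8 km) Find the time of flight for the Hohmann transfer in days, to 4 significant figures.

From the circular-orbit relation v² = μ/r at r = 2.139×10^8 km: μ = v²r = (24.91)² × 2.139×10^8 = 1.32727×10^11 km³/s².
In km: r₁ = 1.43 × 1.496×10^8 = 2.13928×10^8 km; r₂ = 3.60 × 1.496×10^8 = 5.3856×10^8 km.
The Hohmann ellipse has a_t = (r₁ + r₂)/2 = 3.76244×10^8 km.
Half the transfer-orbit period gives t = π√(a_t³/μ) = 6.293×10^7 s.
Converting: 6.293×10^7 s ÷ 86400 s/day = 728.4 days.

t = 728.4 days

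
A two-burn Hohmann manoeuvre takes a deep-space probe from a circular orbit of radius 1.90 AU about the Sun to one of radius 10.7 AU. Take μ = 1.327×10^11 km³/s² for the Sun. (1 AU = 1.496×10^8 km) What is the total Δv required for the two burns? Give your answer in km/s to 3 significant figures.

In km: r₁ = 1.90 × 1.496×10^8 = 2.8424×10^8 km; r₂ = 10.7 × 1.496×10^8 = 1.60072×10^9 km.
Transfer-ellipse semi-major axis a_t = (r₁ + r₂)/2 = (2.8424×10^8 + 1.60072×10^9)/2 = 9.4248×10^8 km.
Circular speed at r₁: v₁ = √(μ/r₁) = √(1.327×10^11/2.8424×10^8) = 21.607 km/s.
On the transfer ellipse at r₁, vis-viva gives v_p = √[μ(2/r₁ − 1/a_t)] = 28.159 km/s.
First burn Δv₁ = |v_p − v₁| = 6.552 km/s.
At r₂, v₂ = √(μ/r₂) = 9.105 km/s.
Transfer-orbit speed at r₂: v_a = √[μ(2/r₂ − 1/a_t)] = 5.000 km/s.
Second burn Δv₂ = |v₂ − v_a| = 4.105 km/s.
Δv = Δv₁ + Δv₂ = 6.552 + 4.105 = 10.66 km/s.

Δv = 10.7 km/s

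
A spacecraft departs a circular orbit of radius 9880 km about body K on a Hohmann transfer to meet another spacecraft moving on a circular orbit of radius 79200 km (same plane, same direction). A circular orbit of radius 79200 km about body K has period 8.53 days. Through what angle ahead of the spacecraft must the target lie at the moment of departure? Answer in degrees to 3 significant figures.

From Kepler's third law T² = 4π²r³/μ at r = 79200 km, T = 8.53 days = 8.53 × 86400 s = 7.36992×10^5 s: μ = 4π²r³/T² = 36108.5 km³/s².
Semi-major axis of the transfer orbit: a_t = (9880 + 79200)/2 = 44540 km.
Transfer time t = π√(a_t³/μ) = 1.5541×10^5 s.
The target's mean motion on its circular orbit is ω₂ = √(μ/r₂³) = 8.5254×10^-6 rad/s.
Angle swept by the target during transfer: ω₂·t = 1.3249 rad = 75.91°.
The spacecraft traverses 180° on the transfer ellipse, so the target must lead by 180° − 75.91° = 104°.

φ = 104°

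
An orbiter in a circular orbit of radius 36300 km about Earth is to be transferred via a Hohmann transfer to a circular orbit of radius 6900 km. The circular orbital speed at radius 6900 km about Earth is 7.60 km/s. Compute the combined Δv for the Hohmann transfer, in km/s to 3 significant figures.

Δv = 3.69 km/s

From the circular-orbit relation v² = μ/r at r = 6900 km: μ = v²r = (7.60)² × 6900 = 3.98544×10^5 km³/s².
The Hohmann ellipse has a_t = (r₁ + r₂)/2 = 21600 km.
At r₁ the circular-orbit speed is v₁ = √(μ/r₁) = 3.3135 km/s.
On the transfer ellipse at r₁, v² = μ(2/r − 1/a) gives v_a = √[μ(2/r₁ − 1/a_t)] = 1.8728 km/s.
First burn Δv₁ = |v_a − v₁| = 1.441 km/s.
Circular speed at r₂: v₂ = √(μ/r₂) = 7.600 km/s.
Transfer-orbit speed at r₂: v_p = √[μ(2/r₂ − 1/a_t)] = 9.852 km/s.
Second burn Δv₂ = |v₂ − v_p| = 2.252 km/s.
Δv = Δv₁ + Δv₂ = 1.441 + 2.252 = 3.693 km/s.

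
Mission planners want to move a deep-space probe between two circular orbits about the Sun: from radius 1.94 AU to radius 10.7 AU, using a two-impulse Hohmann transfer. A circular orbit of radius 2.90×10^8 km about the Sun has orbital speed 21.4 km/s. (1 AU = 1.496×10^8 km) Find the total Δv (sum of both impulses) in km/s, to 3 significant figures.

From the circular-orbit relation v² = μ/r at r = 2.90×10^8 km: μ = v²r = (21.4)² × 2.90×10^8 = 1.32808×10^11 km³/s².
In km: r₁ = 1.94 × 1.496×10^8 = 2.90224×10^8 km; r₂ = 10.7 × 1.496×10^8 = 1.60072×10^9 km.
Transfer-ellipse semi-major axis a_t = (r₁ + r₂)/2 = (2.90224×10^8 + 1.60072×10^9)/2 = 9.45472×10^8 km.
At r₁ the circular-orbit speed is v₁ = √(μ/r₁) = 21.3917 km/s.
Transfer-orbit speed at r₁ (vis-viva): v_p = √[μ(2/r₁ − 1/a_t)] = 27.8342 km/s.
First burn Δv₁ = |v_p − v₁| = 6.4425 km/s.
At r₂, v₂ = √(μ/r₂) = 9.1087 km/s.
Transfer-orbit speed at r₂: v_a = √[μ(2/r₂ − 1/a_t)] = 5.0466 km/s.
Second burn Δv₂ = |v₂ − v_a| = 4.0621 km/s.
Δv = Δv₁ + Δv₂ = 6.4425 + 4.0621 = 10.50 km/s.

Δv = 10.5 km/s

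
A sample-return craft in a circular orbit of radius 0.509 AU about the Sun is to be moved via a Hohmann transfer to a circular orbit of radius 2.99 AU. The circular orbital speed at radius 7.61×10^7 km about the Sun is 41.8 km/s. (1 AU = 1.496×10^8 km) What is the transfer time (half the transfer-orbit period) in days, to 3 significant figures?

t = 422 days

From the circular-orbit relation v² = μ/r at r = 7.61×10^7 km: μ = v²r = (41.8)² × 7.61×10^7 = 1.32965×10^11 km³/s².
In km: r₁ = 0.509 × 1.496×10^8 = 7.61464×10^7 km; r₂ = 2.99 × 1.496×10^8 = 4.47304×10^8 km.
The Hohmann ellipse has a_t = (r₁ + r₂)/2 = 2.617252×10^8 km.
Transfer time t = π√(a_t³/μ) = π√((2.617252×10^8)³ / 1.32965×10^11) = 3.648×10^7 s.
Converting: 3.648×10^7 s ÷ 86400 s/day = 422 days.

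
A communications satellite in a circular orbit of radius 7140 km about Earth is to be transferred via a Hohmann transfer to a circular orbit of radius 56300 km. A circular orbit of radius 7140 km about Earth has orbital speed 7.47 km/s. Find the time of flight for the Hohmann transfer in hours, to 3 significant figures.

t = 7.81 hours

From the circular-orbit relation v² = μ/r at r = 7140 km: μ = v²r = (7.47)² × 7140 = 3.98418×10^5 km³/s².
The Hohmann ellipse has a_t = (r₁ + r₂)/2 = 31720 km.
Half the transfer-orbit period gives t = π√(a_t³/μ) = 28120 s.
Converting: 28120 s ÷ 3600 s/hour = 7.81 hours.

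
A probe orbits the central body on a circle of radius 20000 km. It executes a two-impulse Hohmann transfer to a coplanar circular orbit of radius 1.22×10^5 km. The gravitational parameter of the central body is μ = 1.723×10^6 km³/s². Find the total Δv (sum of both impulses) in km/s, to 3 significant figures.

Δv = 4.65 km/s

The Hohmann ellipse has a_t = (r₁ + r₂)/2 = 71000 km.
Circular speed at r₁: v₁ = √(μ/r₁) = √(1.723×10^6/20000) = 9.28170 km/s.
On the transfer ellipse at r₁, vis-viva equation gives v_p = √[μ(2/r₁ − 1/a_t)] = 12.1669 km/s.
First burn Δv₁ = |v_p − v₁| = 2.8852 km/s.
Circular speed at r₂: v₂ = √(μ/r₂) = 3.7581 km/s.
Transfer-orbit speed at r₂: v_a = √[μ(2/r₂ − 1/a_t)] = 1.9946 km/s.
Second burn Δv₂ = |v₂ − v_a| = 1.7635 km/s.
Δv = Δv₁ + Δv₂ = 2.8852 + 1.7635 = 4.649 km/s.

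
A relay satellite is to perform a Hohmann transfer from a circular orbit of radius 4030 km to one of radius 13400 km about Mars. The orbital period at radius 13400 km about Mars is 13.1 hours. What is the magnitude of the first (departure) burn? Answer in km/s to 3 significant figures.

Δv₁ = 0.781 km/s

From Kepler's third law T² = 4π²r³/μ at r = 13400 km, T = 13.1 hours = 13.1 × 3600 s = 47160 s: μ = 4π²r³/T² = 42709.7 km³/s².
Transfer-ellipse semi-major axis a_t = (r₁ + r₂)/2 = (4030 + 13400)/2 = 8715 km.
On the circular orbit at r = 4030 km, v_c = √(μ/r) = 3.2554 km/s.
Transfer-orbit speed at the same r (vis-viva, a = a_t): v_t = √[μ(2/r − 1/a_t)] = 4.0367 km/s.
Δv₁ = |v_t − v_c| = |4.0367 − 3.2554| = 0.7813 km/s.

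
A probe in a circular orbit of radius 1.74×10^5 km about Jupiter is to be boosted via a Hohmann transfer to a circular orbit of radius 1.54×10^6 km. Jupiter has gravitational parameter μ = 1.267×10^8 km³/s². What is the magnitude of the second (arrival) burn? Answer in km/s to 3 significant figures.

Transfer-ellipse semi-major axis a_t = (r₁ + r₂)/2 = (1.740×10^5 + 1.540×10^6)/2 = 8.570×10^5 km.
Circular speed at r = 1.540×10^6 km: v_c = √(μ/r) = 9.070 km/s.
Transfer-orbit speed at the same r (vis-viva, a = a_t): v_t = √[μ(2/r − 1/a_t)] = 4.087 km/s.
Δv₂ = |v_t − v_c| = |4.087 − 9.070| = 4.983 km/s.

Δv₂ = 4.98 km/s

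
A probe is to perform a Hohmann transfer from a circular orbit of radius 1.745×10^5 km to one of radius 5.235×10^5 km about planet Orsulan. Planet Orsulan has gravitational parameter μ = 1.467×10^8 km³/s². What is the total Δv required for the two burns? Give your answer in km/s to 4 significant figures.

The Hohmann ellipse has a_t = (r₁ + r₂)/2 = 3.490×10^5 km.
Circular speed at r₁: v₁ = √(μ/r₁) = √(1.467×10^8/1.745×10^5) = 28.995 km/s.
On the transfer ellipse at r₁, vis-viva gives v_p = √[μ(2/r₁ − 1/a_t)] = 35.511 km/s.
First burn Δv₁ = |v_p − v₁| = 6.516 km/s.
At r₂, v₂ = √(μ/r₂) = 16.740 km/s.
Transfer-orbit speed at r₂: v_a = √[μ(2/r₂ − 1/a_t)] = 11.837 km/s.
Second burn Δv₂ = |v₂ − v_a| = 4.903 km/s.
Δv = Δv₁ + Δv₂ = 6.516 + 4.903 = 11.42 km/s.

Δv = 11.42 km/s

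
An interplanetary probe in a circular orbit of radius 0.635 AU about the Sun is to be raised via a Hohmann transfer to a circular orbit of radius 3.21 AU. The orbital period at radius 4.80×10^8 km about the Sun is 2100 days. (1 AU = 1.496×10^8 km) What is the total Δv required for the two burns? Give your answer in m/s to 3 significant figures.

Δv = 18000 m/s

From Kepler's third law T² = 4π²r³/μ at r = 4.80×10^8 km, T = 2100 days = 2100 × 86400 s = 1.8144×10^8 s: μ = 4π²r³/T² = 1.32623×10^11 km³/s².
In km: r₁ = 0.635 × 1.496×10^8 = 9.4996×10^7 km; r₂ = 3.21 × 1.496×10^8 = 4.80216×10^8 km.
Transfer-ellipse semi-major axis a_t = (r₁ + r₂)/2 = (9.4996×10^7 + 4.80216×10^8)/2 = 2.87606×10^8 km.
Circular speed at r₁: v₁ = √(μ/r₁) = √(1.32623×10^11/9.4996×10^7) = 37.364 km/s.
On the transfer ellipse at r₁, vis-viva gives v_p = √[μ(2/r₁ − 1/a_t)] = 48.281 km/s.
First burn Δv₁ = |v_p − v₁| = 10.917 km/s.
At r₂, v₂ = √(μ/r₂) = 16.6184 km/s.
Transfer-orbit speed at r₂: v_a = √[μ(2/r₂ − 1/a_t)] = 9.55089 km/s.
Second burn Δv₂ = |v₂ − v_a| = 7.0675 km/s.
Δv = Δv₁ + Δv₂ = 10.917 + 7.0675 = 17.98 km/s.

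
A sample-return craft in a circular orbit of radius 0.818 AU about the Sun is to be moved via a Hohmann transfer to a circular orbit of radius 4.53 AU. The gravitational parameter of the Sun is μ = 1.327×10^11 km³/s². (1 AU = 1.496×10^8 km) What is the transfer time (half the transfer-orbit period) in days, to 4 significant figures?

t = 798.6 days

In km: r₁ = 0.818 × 1.496×10^8 = 1.223728×10^8 km; r₂ = 4.53 × 1.496×10^8 = 6.77688×10^8 km.
Transfer-ellipse semi-major axis a_t = (r₁ + r₂)/2 = (1.223728×10^8 + 6.77688×10^8)/2 = 4.000304×10^8 km.
Half the transfer-orbit period gives t = π√(a_t³/μ) = 6.900×10^7 s.
Converting: 6.900×10^7 s ÷ 86400 s/day = 798.6 days.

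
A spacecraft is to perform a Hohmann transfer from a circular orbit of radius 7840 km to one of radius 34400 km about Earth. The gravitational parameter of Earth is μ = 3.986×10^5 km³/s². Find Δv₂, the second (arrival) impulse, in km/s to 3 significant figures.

Δv₂ = 1.33 km/s

The Hohmann ellipse has a_t = (r₁ + r₂)/2 = 21120 km.
On the circular orbit at r = 34400 km, v_c = √(μ/r) = 3.404 km/s.
Vis-viva on the transfer ellipse at r = 34400 km gives v_t = √[μ(2/r − 1/a_t)] = 2.074 km/s.
Δv₂ = |v_t − v_c| = |2.074 − 3.404| = 1.330 km/s.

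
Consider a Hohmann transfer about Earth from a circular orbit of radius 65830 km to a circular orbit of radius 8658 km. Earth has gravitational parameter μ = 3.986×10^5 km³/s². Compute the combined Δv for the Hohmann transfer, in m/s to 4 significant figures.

Δv = 3510 m/s

The Hohmann ellipse has a_t = (r₁ + r₂)/2 = 37244 km.
At r₁ the circular-orbit speed is v₁ = √(μ/r₁) = 2.4607 km/s.
On the transfer ellipse at r₁, vis-viva equation gives v_a = √[μ(2/r₁ − 1/a_t)] = 1.1864 km/s.
First burn Δv₁ = |v_a − v₁| = 1.274 km/s.
At r₂, v₂ = √(μ/r₂) = 6.785 km/s.
Transfer-orbit speed at r₂: v_p = √[μ(2/r₂ − 1/a_t)] = 9.021 km/s.
Second burn Δv₂ = |v₂ − v_p| = 2.236 km/s.
Δv = Δv₁ + Δv₂ = 1.274 + 2.236 = 3.510 km/s.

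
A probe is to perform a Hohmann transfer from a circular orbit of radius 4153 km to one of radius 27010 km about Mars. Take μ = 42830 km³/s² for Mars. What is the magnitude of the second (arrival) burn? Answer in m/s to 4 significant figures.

The Hohmann ellipse has a_t = (r₁ + r₂)/2 = 15581.5 km.
Circular speed at r = 27010 km: v_c = √(μ/r) = 1.2592 km/s.
Transfer-orbit speed at the same r (vis-viva, a = a_t): v_t = √[μ(2/r − 1/a_t)] = 0.65011 km/s.
Δv₂ = |v_t − v_c| = |0.65011 − 1.2592| = 0.6091 km/s.

Δv₂ = 609.1 m/s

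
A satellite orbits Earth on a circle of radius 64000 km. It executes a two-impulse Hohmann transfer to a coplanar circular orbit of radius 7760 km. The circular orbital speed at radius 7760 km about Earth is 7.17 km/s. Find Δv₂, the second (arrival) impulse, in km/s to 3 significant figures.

Δv₂ = 2.41 km/s

From the circular-orbit relation v² = μ/r at r = 7760 km: μ = v²r = (7.17)² × 7760 = 3.98933×10^5 km³/s².
Transfer-ellipse semi-major axis a_t = (r₁ + r₂)/2 = (64000 + 7760)/2 = 35880 km.
On the circular orbit at r = 7760 km, v_c = √(μ/r) = 7.170 km/s.
Transfer-orbit speed at the same r (vis-viva, a = a_t): v_t = √[μ(2/r − 1/a_t)] = 9.576 km/s.
Δv₂ = |v_t − v_c| = |9.576 − 7.170| = 2.406 km/s.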